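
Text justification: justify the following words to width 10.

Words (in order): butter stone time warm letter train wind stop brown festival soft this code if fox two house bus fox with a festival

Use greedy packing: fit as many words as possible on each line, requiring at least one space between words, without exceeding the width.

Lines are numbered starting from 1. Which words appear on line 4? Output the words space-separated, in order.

Line 1: ['butter'] (min_width=6, slack=4)
Line 2: ['stone', 'time'] (min_width=10, slack=0)
Line 3: ['warm'] (min_width=4, slack=6)
Line 4: ['letter'] (min_width=6, slack=4)
Line 5: ['train', 'wind'] (min_width=10, slack=0)
Line 6: ['stop', 'brown'] (min_width=10, slack=0)
Line 7: ['festival'] (min_width=8, slack=2)
Line 8: ['soft', 'this'] (min_width=9, slack=1)
Line 9: ['code', 'if'] (min_width=7, slack=3)
Line 10: ['fox', 'two'] (min_width=7, slack=3)
Line 11: ['house', 'bus'] (min_width=9, slack=1)
Line 12: ['fox', 'with', 'a'] (min_width=10, slack=0)
Line 13: ['festival'] (min_width=8, slack=2)

Answer: letter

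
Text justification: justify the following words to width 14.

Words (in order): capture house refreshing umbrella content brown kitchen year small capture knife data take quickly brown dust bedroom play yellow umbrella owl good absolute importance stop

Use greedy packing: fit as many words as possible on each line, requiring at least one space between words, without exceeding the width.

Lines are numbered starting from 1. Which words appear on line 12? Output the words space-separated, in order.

Line 1: ['capture', 'house'] (min_width=13, slack=1)
Line 2: ['refreshing'] (min_width=10, slack=4)
Line 3: ['umbrella'] (min_width=8, slack=6)
Line 4: ['content', 'brown'] (min_width=13, slack=1)
Line 5: ['kitchen', 'year'] (min_width=12, slack=2)
Line 6: ['small', 'capture'] (min_width=13, slack=1)
Line 7: ['knife', 'data'] (min_width=10, slack=4)
Line 8: ['take', 'quickly'] (min_width=12, slack=2)
Line 9: ['brown', 'dust'] (min_width=10, slack=4)
Line 10: ['bedroom', 'play'] (min_width=12, slack=2)
Line 11: ['yellow'] (min_width=6, slack=8)
Line 12: ['umbrella', 'owl'] (min_width=12, slack=2)
Line 13: ['good', 'absolute'] (min_width=13, slack=1)
Line 14: ['importance'] (min_width=10, slack=4)
Line 15: ['stop'] (min_width=4, slack=10)

Answer: umbrella owl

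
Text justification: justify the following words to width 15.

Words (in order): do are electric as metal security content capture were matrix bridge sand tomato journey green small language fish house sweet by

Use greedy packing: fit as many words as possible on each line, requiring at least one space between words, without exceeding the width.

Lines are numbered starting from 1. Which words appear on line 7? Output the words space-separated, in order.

Answer: tomato journey

Derivation:
Line 1: ['do', 'are', 'electric'] (min_width=15, slack=0)
Line 2: ['as', 'metal'] (min_width=8, slack=7)
Line 3: ['security'] (min_width=8, slack=7)
Line 4: ['content', 'capture'] (min_width=15, slack=0)
Line 5: ['were', 'matrix'] (min_width=11, slack=4)
Line 6: ['bridge', 'sand'] (min_width=11, slack=4)
Line 7: ['tomato', 'journey'] (min_width=14, slack=1)
Line 8: ['green', 'small'] (min_width=11, slack=4)
Line 9: ['language', 'fish'] (min_width=13, slack=2)
Line 10: ['house', 'sweet', 'by'] (min_width=14, slack=1)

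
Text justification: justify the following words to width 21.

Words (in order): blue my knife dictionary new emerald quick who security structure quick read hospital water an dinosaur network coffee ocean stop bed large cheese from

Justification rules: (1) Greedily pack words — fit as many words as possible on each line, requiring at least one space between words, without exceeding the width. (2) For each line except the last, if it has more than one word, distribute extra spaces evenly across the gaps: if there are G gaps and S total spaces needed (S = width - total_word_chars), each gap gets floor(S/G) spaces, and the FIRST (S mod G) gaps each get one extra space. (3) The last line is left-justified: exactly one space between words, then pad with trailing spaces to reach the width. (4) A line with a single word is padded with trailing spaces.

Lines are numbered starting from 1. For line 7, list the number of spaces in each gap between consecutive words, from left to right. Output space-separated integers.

Line 1: ['blue', 'my', 'knife'] (min_width=13, slack=8)
Line 2: ['dictionary', 'new'] (min_width=14, slack=7)
Line 3: ['emerald', 'quick', 'who'] (min_width=17, slack=4)
Line 4: ['security', 'structure'] (min_width=18, slack=3)
Line 5: ['quick', 'read', 'hospital'] (min_width=19, slack=2)
Line 6: ['water', 'an', 'dinosaur'] (min_width=17, slack=4)
Line 7: ['network', 'coffee', 'ocean'] (min_width=20, slack=1)
Line 8: ['stop', 'bed', 'large', 'cheese'] (min_width=21, slack=0)
Line 9: ['from'] (min_width=4, slack=17)

Answer: 2 1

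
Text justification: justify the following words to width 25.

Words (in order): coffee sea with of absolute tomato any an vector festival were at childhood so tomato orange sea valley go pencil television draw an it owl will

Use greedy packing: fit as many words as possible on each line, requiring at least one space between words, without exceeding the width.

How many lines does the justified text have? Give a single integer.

Answer: 7

Derivation:
Line 1: ['coffee', 'sea', 'with', 'of'] (min_width=18, slack=7)
Line 2: ['absolute', 'tomato', 'any', 'an'] (min_width=22, slack=3)
Line 3: ['vector', 'festival', 'were', 'at'] (min_width=23, slack=2)
Line 4: ['childhood', 'so', 'tomato'] (min_width=19, slack=6)
Line 5: ['orange', 'sea', 'valley', 'go'] (min_width=20, slack=5)
Line 6: ['pencil', 'television', 'draw', 'an'] (min_width=25, slack=0)
Line 7: ['it', 'owl', 'will'] (min_width=11, slack=14)
Total lines: 7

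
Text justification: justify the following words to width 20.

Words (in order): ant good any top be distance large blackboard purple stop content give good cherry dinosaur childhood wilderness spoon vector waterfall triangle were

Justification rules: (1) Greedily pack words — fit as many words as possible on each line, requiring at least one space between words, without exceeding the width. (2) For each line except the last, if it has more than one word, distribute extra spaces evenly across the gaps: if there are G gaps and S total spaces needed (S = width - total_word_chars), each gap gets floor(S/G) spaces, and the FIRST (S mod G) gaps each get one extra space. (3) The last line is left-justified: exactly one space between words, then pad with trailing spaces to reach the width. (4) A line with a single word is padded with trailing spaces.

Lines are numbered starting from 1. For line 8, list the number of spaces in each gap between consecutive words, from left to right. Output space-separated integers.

Answer: 3

Derivation:
Line 1: ['ant', 'good', 'any', 'top', 'be'] (min_width=19, slack=1)
Line 2: ['distance', 'large'] (min_width=14, slack=6)
Line 3: ['blackboard', 'purple'] (min_width=17, slack=3)
Line 4: ['stop', 'content', 'give'] (min_width=17, slack=3)
Line 5: ['good', 'cherry', 'dinosaur'] (min_width=20, slack=0)
Line 6: ['childhood', 'wilderness'] (min_width=20, slack=0)
Line 7: ['spoon', 'vector'] (min_width=12, slack=8)
Line 8: ['waterfall', 'triangle'] (min_width=18, slack=2)
Line 9: ['were'] (min_width=4, slack=16)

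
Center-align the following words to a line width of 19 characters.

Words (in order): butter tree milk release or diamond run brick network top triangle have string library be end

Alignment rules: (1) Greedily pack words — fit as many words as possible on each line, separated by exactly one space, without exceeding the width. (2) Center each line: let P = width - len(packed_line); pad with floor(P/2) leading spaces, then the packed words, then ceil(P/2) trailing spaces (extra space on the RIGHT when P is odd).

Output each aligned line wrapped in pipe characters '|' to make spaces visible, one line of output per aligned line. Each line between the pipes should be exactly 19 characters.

Answer: | butter tree milk  |
|release or diamond |
| run brick network |
| top triangle have |
| string library be |
|        end        |

Derivation:
Line 1: ['butter', 'tree', 'milk'] (min_width=16, slack=3)
Line 2: ['release', 'or', 'diamond'] (min_width=18, slack=1)
Line 3: ['run', 'brick', 'network'] (min_width=17, slack=2)
Line 4: ['top', 'triangle', 'have'] (min_width=17, slack=2)
Line 5: ['string', 'library', 'be'] (min_width=17, slack=2)
Line 6: ['end'] (min_width=3, slack=16)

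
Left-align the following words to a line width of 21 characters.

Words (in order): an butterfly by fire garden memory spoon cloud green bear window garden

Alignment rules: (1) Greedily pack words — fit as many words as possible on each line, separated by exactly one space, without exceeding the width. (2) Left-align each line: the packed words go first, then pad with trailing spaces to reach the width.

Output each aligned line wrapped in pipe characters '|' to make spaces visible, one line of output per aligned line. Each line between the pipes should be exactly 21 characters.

Line 1: ['an', 'butterfly', 'by', 'fire'] (min_width=20, slack=1)
Line 2: ['garden', 'memory', 'spoon'] (min_width=19, slack=2)
Line 3: ['cloud', 'green', 'bear'] (min_width=16, slack=5)
Line 4: ['window', 'garden'] (min_width=13, slack=8)

Answer: |an butterfly by fire |
|garden memory spoon  |
|cloud green bear     |
|window garden        |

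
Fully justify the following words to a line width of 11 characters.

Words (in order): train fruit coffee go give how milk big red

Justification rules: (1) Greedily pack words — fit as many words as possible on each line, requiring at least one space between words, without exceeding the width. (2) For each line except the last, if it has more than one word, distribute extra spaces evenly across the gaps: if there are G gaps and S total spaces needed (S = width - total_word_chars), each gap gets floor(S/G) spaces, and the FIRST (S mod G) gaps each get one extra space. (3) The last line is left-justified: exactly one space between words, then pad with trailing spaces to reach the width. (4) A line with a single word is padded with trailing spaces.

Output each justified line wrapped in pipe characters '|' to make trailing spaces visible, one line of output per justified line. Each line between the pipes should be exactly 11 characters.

Line 1: ['train', 'fruit'] (min_width=11, slack=0)
Line 2: ['coffee', 'go'] (min_width=9, slack=2)
Line 3: ['give', 'how'] (min_width=8, slack=3)
Line 4: ['milk', 'big'] (min_width=8, slack=3)
Line 5: ['red'] (min_width=3, slack=8)

Answer: |train fruit|
|coffee   go|
|give    how|
|milk    big|
|red        |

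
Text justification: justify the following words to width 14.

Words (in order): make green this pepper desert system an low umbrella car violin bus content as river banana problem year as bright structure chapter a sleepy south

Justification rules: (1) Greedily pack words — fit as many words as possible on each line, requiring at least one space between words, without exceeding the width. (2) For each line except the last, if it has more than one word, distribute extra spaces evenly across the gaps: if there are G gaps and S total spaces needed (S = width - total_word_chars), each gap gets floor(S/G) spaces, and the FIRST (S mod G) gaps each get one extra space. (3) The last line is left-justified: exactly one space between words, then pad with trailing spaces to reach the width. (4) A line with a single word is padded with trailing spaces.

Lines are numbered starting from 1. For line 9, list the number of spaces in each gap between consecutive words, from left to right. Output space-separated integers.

Line 1: ['make', 'green'] (min_width=10, slack=4)
Line 2: ['this', 'pepper'] (min_width=11, slack=3)
Line 3: ['desert', 'system'] (min_width=13, slack=1)
Line 4: ['an', 'low'] (min_width=6, slack=8)
Line 5: ['umbrella', 'car'] (min_width=12, slack=2)
Line 6: ['violin', 'bus'] (min_width=10, slack=4)
Line 7: ['content', 'as'] (min_width=10, slack=4)
Line 8: ['river', 'banana'] (min_width=12, slack=2)
Line 9: ['problem', 'year'] (min_width=12, slack=2)
Line 10: ['as', 'bright'] (min_width=9, slack=5)
Line 11: ['structure'] (min_width=9, slack=5)
Line 12: ['chapter', 'a'] (min_width=9, slack=5)
Line 13: ['sleepy', 'south'] (min_width=12, slack=2)

Answer: 3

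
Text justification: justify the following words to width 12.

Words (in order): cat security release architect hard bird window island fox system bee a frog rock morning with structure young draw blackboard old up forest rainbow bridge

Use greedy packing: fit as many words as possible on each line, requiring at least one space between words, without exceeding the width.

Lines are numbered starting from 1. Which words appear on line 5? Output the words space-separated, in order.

Answer: window

Derivation:
Line 1: ['cat', 'security'] (min_width=12, slack=0)
Line 2: ['release'] (min_width=7, slack=5)
Line 3: ['architect'] (min_width=9, slack=3)
Line 4: ['hard', 'bird'] (min_width=9, slack=3)
Line 5: ['window'] (min_width=6, slack=6)
Line 6: ['island', 'fox'] (min_width=10, slack=2)
Line 7: ['system', 'bee', 'a'] (min_width=12, slack=0)
Line 8: ['frog', 'rock'] (min_width=9, slack=3)
Line 9: ['morning', 'with'] (min_width=12, slack=0)
Line 10: ['structure'] (min_width=9, slack=3)
Line 11: ['young', 'draw'] (min_width=10, slack=2)
Line 12: ['blackboard'] (min_width=10, slack=2)
Line 13: ['old', 'up'] (min_width=6, slack=6)
Line 14: ['forest'] (min_width=6, slack=6)
Line 15: ['rainbow'] (min_width=7, slack=5)
Line 16: ['bridge'] (min_width=6, slack=6)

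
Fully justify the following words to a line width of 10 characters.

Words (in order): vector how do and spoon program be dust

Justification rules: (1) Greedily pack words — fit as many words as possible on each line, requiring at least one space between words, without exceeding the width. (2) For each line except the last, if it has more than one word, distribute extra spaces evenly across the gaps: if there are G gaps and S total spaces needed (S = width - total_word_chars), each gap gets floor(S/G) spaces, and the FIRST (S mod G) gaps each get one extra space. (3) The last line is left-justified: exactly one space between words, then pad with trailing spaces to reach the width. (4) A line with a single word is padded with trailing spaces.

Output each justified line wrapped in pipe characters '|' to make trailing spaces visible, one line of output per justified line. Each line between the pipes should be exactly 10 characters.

Answer: |vector how|
|do     and|
|spoon     |
|program be|
|dust      |

Derivation:
Line 1: ['vector', 'how'] (min_width=10, slack=0)
Line 2: ['do', 'and'] (min_width=6, slack=4)
Line 3: ['spoon'] (min_width=5, slack=5)
Line 4: ['program', 'be'] (min_width=10, slack=0)
Line 5: ['dust'] (min_width=4, slack=6)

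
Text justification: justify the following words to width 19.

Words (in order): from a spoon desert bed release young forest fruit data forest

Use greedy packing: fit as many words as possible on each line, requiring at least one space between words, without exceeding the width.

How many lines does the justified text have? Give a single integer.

Line 1: ['from', 'a', 'spoon', 'desert'] (min_width=19, slack=0)
Line 2: ['bed', 'release', 'young'] (min_width=17, slack=2)
Line 3: ['forest', 'fruit', 'data'] (min_width=17, slack=2)
Line 4: ['forest'] (min_width=6, slack=13)
Total lines: 4

Answer: 4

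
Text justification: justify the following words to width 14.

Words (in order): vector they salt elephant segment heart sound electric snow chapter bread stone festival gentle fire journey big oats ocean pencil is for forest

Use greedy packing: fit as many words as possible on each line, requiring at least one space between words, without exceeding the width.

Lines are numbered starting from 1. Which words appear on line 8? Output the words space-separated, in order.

Answer: gentle fire

Derivation:
Line 1: ['vector', 'they'] (min_width=11, slack=3)
Line 2: ['salt', 'elephant'] (min_width=13, slack=1)
Line 3: ['segment', 'heart'] (min_width=13, slack=1)
Line 4: ['sound', 'electric'] (min_width=14, slack=0)
Line 5: ['snow', 'chapter'] (min_width=12, slack=2)
Line 6: ['bread', 'stone'] (min_width=11, slack=3)
Line 7: ['festival'] (min_width=8, slack=6)
Line 8: ['gentle', 'fire'] (min_width=11, slack=3)
Line 9: ['journey', 'big'] (min_width=11, slack=3)
Line 10: ['oats', 'ocean'] (min_width=10, slack=4)
Line 11: ['pencil', 'is', 'for'] (min_width=13, slack=1)
Line 12: ['forest'] (min_width=6, slack=8)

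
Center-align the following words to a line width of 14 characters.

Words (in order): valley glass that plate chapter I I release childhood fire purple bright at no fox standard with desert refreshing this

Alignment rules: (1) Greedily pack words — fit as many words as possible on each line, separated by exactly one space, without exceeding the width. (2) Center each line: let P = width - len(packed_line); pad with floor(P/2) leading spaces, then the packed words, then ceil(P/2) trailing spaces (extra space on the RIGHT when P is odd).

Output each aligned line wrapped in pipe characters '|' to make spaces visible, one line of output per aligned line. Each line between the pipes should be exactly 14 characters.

Line 1: ['valley', 'glass'] (min_width=12, slack=2)
Line 2: ['that', 'plate'] (min_width=10, slack=4)
Line 3: ['chapter', 'I', 'I'] (min_width=11, slack=3)
Line 4: ['release'] (min_width=7, slack=7)
Line 5: ['childhood', 'fire'] (min_width=14, slack=0)
Line 6: ['purple', 'bright'] (min_width=13, slack=1)
Line 7: ['at', 'no', 'fox'] (min_width=9, slack=5)
Line 8: ['standard', 'with'] (min_width=13, slack=1)
Line 9: ['desert'] (min_width=6, slack=8)
Line 10: ['refreshing'] (min_width=10, slack=4)
Line 11: ['this'] (min_width=4, slack=10)

Answer: | valley glass |
|  that plate  |
| chapter I I  |
|   release    |
|childhood fire|
|purple bright |
|  at no fox   |
|standard with |
|    desert    |
|  refreshing  |
|     this     |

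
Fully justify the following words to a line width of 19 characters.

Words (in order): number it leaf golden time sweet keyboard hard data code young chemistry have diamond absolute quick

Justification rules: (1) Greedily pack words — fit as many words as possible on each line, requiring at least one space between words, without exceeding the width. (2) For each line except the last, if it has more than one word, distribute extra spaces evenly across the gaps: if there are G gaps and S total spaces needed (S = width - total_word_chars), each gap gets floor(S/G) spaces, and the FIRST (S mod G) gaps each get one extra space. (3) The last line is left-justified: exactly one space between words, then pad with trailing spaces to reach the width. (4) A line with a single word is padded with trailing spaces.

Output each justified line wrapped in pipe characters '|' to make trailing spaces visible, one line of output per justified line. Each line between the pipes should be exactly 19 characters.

Line 1: ['number', 'it', 'leaf'] (min_width=14, slack=5)
Line 2: ['golden', 'time', 'sweet'] (min_width=17, slack=2)
Line 3: ['keyboard', 'hard', 'data'] (min_width=18, slack=1)
Line 4: ['code', 'young'] (min_width=10, slack=9)
Line 5: ['chemistry', 'have'] (min_width=14, slack=5)
Line 6: ['diamond', 'absolute'] (min_width=16, slack=3)
Line 7: ['quick'] (min_width=5, slack=14)

Answer: |number    it   leaf|
|golden  time  sweet|
|keyboard  hard data|
|code          young|
|chemistry      have|
|diamond    absolute|
|quick              |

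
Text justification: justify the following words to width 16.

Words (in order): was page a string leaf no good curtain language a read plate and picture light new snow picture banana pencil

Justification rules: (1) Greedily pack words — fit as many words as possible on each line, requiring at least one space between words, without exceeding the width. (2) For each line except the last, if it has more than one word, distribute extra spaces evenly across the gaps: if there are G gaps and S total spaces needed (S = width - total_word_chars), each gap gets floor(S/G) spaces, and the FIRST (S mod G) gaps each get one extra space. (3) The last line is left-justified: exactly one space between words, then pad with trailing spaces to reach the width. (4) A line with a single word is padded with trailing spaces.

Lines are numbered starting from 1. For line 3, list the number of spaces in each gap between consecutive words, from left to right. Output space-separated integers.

Line 1: ['was', 'page', 'a'] (min_width=10, slack=6)
Line 2: ['string', 'leaf', 'no'] (min_width=14, slack=2)
Line 3: ['good', 'curtain'] (min_width=12, slack=4)
Line 4: ['language', 'a', 'read'] (min_width=15, slack=1)
Line 5: ['plate', 'and'] (min_width=9, slack=7)
Line 6: ['picture', 'light'] (min_width=13, slack=3)
Line 7: ['new', 'snow', 'picture'] (min_width=16, slack=0)
Line 8: ['banana', 'pencil'] (min_width=13, slack=3)

Answer: 5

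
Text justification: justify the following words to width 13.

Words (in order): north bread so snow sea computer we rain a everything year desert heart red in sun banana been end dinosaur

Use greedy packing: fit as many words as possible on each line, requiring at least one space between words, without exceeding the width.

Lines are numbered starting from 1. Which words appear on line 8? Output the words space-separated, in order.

Answer: sun banana

Derivation:
Line 1: ['north', 'bread'] (min_width=11, slack=2)
Line 2: ['so', 'snow', 'sea'] (min_width=11, slack=2)
Line 3: ['computer', 'we'] (min_width=11, slack=2)
Line 4: ['rain', 'a'] (min_width=6, slack=7)
Line 5: ['everything'] (min_width=10, slack=3)
Line 6: ['year', 'desert'] (min_width=11, slack=2)
Line 7: ['heart', 'red', 'in'] (min_width=12, slack=1)
Line 8: ['sun', 'banana'] (min_width=10, slack=3)
Line 9: ['been', 'end'] (min_width=8, slack=5)
Line 10: ['dinosaur'] (min_width=8, slack=5)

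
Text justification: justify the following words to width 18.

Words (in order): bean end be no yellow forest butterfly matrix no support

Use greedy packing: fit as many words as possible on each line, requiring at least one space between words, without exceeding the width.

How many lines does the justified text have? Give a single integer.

Line 1: ['bean', 'end', 'be', 'no'] (min_width=14, slack=4)
Line 2: ['yellow', 'forest'] (min_width=13, slack=5)
Line 3: ['butterfly', 'matrix'] (min_width=16, slack=2)
Line 4: ['no', 'support'] (min_width=10, slack=8)
Total lines: 4

Answer: 4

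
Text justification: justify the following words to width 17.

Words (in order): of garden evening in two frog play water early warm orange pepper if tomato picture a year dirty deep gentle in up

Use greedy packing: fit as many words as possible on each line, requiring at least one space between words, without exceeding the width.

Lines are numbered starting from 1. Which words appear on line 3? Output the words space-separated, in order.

Answer: water early warm

Derivation:
Line 1: ['of', 'garden', 'evening'] (min_width=17, slack=0)
Line 2: ['in', 'two', 'frog', 'play'] (min_width=16, slack=1)
Line 3: ['water', 'early', 'warm'] (min_width=16, slack=1)
Line 4: ['orange', 'pepper', 'if'] (min_width=16, slack=1)
Line 5: ['tomato', 'picture', 'a'] (min_width=16, slack=1)
Line 6: ['year', 'dirty', 'deep'] (min_width=15, slack=2)
Line 7: ['gentle', 'in', 'up'] (min_width=12, slack=5)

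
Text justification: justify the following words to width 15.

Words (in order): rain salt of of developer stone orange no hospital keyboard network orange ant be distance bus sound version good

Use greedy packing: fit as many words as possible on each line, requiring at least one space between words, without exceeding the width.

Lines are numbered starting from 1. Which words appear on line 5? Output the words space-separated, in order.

Line 1: ['rain', 'salt', 'of', 'of'] (min_width=15, slack=0)
Line 2: ['developer', 'stone'] (min_width=15, slack=0)
Line 3: ['orange', 'no'] (min_width=9, slack=6)
Line 4: ['hospital'] (min_width=8, slack=7)
Line 5: ['keyboard'] (min_width=8, slack=7)
Line 6: ['network', 'orange'] (min_width=14, slack=1)
Line 7: ['ant', 'be', 'distance'] (min_width=15, slack=0)
Line 8: ['bus', 'sound'] (min_width=9, slack=6)
Line 9: ['version', 'good'] (min_width=12, slack=3)

Answer: keyboard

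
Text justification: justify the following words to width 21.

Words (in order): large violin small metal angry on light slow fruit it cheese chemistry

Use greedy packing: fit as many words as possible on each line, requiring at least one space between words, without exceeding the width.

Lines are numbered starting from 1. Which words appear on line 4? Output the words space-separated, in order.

Answer: chemistry

Derivation:
Line 1: ['large', 'violin', 'small'] (min_width=18, slack=3)
Line 2: ['metal', 'angry', 'on', 'light'] (min_width=20, slack=1)
Line 3: ['slow', 'fruit', 'it', 'cheese'] (min_width=20, slack=1)
Line 4: ['chemistry'] (min_width=9, slack=12)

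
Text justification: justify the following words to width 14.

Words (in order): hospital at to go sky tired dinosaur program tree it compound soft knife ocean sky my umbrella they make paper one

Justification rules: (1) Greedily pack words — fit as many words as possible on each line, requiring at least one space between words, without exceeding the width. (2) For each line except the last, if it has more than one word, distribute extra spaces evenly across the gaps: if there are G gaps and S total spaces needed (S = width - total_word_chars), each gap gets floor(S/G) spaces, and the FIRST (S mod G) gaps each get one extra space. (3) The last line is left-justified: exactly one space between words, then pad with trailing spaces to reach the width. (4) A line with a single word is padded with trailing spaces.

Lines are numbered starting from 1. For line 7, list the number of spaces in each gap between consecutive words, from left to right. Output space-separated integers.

Answer: 2 2

Derivation:
Line 1: ['hospital', 'at', 'to'] (min_width=14, slack=0)
Line 2: ['go', 'sky', 'tired'] (min_width=12, slack=2)
Line 3: ['dinosaur'] (min_width=8, slack=6)
Line 4: ['program', 'tree'] (min_width=12, slack=2)
Line 5: ['it', 'compound'] (min_width=11, slack=3)
Line 6: ['soft', 'knife'] (min_width=10, slack=4)
Line 7: ['ocean', 'sky', 'my'] (min_width=12, slack=2)
Line 8: ['umbrella', 'they'] (min_width=13, slack=1)
Line 9: ['make', 'paper', 'one'] (min_width=14, slack=0)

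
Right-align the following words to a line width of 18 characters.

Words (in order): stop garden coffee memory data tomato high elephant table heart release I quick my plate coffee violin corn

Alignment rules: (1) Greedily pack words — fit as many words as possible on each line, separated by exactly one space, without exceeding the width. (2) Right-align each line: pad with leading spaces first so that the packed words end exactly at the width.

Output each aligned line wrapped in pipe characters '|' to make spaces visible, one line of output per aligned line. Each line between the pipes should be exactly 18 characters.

Line 1: ['stop', 'garden', 'coffee'] (min_width=18, slack=0)
Line 2: ['memory', 'data', 'tomato'] (min_width=18, slack=0)
Line 3: ['high', 'elephant'] (min_width=13, slack=5)
Line 4: ['table', 'heart'] (min_width=11, slack=7)
Line 5: ['release', 'I', 'quick', 'my'] (min_width=18, slack=0)
Line 6: ['plate', 'coffee'] (min_width=12, slack=6)
Line 7: ['violin', 'corn'] (min_width=11, slack=7)

Answer: |stop garden coffee|
|memory data tomato|
|     high elephant|
|       table heart|
|release I quick my|
|      plate coffee|
|       violin corn|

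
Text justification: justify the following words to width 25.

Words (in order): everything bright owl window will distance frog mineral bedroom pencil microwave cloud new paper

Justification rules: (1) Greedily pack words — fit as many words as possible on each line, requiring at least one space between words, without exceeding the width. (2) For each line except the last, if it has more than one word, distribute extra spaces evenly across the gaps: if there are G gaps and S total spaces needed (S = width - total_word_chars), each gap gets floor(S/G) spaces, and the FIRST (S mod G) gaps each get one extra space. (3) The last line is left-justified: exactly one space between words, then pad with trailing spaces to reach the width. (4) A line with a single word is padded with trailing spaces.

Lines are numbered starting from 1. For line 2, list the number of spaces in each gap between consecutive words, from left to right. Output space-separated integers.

Line 1: ['everything', 'bright', 'owl'] (min_width=21, slack=4)
Line 2: ['window', 'will', 'distance', 'frog'] (min_width=25, slack=0)
Line 3: ['mineral', 'bedroom', 'pencil'] (min_width=22, slack=3)
Line 4: ['microwave', 'cloud', 'new', 'paper'] (min_width=25, slack=0)

Answer: 1 1 1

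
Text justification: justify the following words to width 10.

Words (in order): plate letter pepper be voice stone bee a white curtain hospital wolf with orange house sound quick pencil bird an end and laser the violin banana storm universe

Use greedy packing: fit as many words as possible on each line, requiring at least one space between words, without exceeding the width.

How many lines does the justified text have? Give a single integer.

Line 1: ['plate'] (min_width=5, slack=5)
Line 2: ['letter'] (min_width=6, slack=4)
Line 3: ['pepper', 'be'] (min_width=9, slack=1)
Line 4: ['voice'] (min_width=5, slack=5)
Line 5: ['stone', 'bee'] (min_width=9, slack=1)
Line 6: ['a', 'white'] (min_width=7, slack=3)
Line 7: ['curtain'] (min_width=7, slack=3)
Line 8: ['hospital'] (min_width=8, slack=2)
Line 9: ['wolf', 'with'] (min_width=9, slack=1)
Line 10: ['orange'] (min_width=6, slack=4)
Line 11: ['house'] (min_width=5, slack=5)
Line 12: ['sound'] (min_width=5, slack=5)
Line 13: ['quick'] (min_width=5, slack=5)
Line 14: ['pencil'] (min_width=6, slack=4)
Line 15: ['bird', 'an'] (min_width=7, slack=3)
Line 16: ['end', 'and'] (min_width=7, slack=3)
Line 17: ['laser', 'the'] (min_width=9, slack=1)
Line 18: ['violin'] (min_width=6, slack=4)
Line 19: ['banana'] (min_width=6, slack=4)
Line 20: ['storm'] (min_width=5, slack=5)
Line 21: ['universe'] (min_width=8, slack=2)
Total lines: 21

Answer: 21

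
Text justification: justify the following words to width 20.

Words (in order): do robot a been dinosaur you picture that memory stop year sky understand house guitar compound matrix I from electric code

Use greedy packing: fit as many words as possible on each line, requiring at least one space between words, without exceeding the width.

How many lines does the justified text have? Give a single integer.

Line 1: ['do', 'robot', 'a', 'been'] (min_width=15, slack=5)
Line 2: ['dinosaur', 'you', 'picture'] (min_width=20, slack=0)
Line 3: ['that', 'memory', 'stop'] (min_width=16, slack=4)
Line 4: ['year', 'sky', 'understand'] (min_width=19, slack=1)
Line 5: ['house', 'guitar'] (min_width=12, slack=8)
Line 6: ['compound', 'matrix', 'I'] (min_width=17, slack=3)
Line 7: ['from', 'electric', 'code'] (min_width=18, slack=2)
Total lines: 7

Answer: 7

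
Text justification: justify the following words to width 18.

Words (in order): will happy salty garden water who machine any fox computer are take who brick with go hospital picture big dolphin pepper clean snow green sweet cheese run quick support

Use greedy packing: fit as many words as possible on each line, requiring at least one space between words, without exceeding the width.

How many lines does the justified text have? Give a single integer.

Line 1: ['will', 'happy', 'salty'] (min_width=16, slack=2)
Line 2: ['garden', 'water', 'who'] (min_width=16, slack=2)
Line 3: ['machine', 'any', 'fox'] (min_width=15, slack=3)
Line 4: ['computer', 'are', 'take'] (min_width=17, slack=1)
Line 5: ['who', 'brick', 'with', 'go'] (min_width=17, slack=1)
Line 6: ['hospital', 'picture'] (min_width=16, slack=2)
Line 7: ['big', 'dolphin', 'pepper'] (min_width=18, slack=0)
Line 8: ['clean', 'snow', 'green'] (min_width=16, slack=2)
Line 9: ['sweet', 'cheese', 'run'] (min_width=16, slack=2)
Line 10: ['quick', 'support'] (min_width=13, slack=5)
Total lines: 10

Answer: 10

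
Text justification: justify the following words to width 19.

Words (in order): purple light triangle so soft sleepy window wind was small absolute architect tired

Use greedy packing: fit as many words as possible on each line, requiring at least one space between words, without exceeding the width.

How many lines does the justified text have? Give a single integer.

Line 1: ['purple', 'light'] (min_width=12, slack=7)
Line 2: ['triangle', 'so', 'soft'] (min_width=16, slack=3)
Line 3: ['sleepy', 'window', 'wind'] (min_width=18, slack=1)
Line 4: ['was', 'small', 'absolute'] (min_width=18, slack=1)
Line 5: ['architect', 'tired'] (min_width=15, slack=4)
Total lines: 5

Answer: 5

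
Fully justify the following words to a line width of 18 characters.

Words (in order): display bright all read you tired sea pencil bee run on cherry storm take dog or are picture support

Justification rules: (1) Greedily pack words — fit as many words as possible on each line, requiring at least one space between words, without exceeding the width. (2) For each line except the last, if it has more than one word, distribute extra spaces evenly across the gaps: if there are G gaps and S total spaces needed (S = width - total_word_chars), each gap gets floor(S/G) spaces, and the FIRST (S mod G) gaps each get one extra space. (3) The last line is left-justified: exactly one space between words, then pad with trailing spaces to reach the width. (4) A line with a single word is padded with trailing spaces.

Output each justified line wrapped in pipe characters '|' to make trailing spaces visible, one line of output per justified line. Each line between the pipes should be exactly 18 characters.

Line 1: ['display', 'bright', 'all'] (min_width=18, slack=0)
Line 2: ['read', 'you', 'tired', 'sea'] (min_width=18, slack=0)
Line 3: ['pencil', 'bee', 'run', 'on'] (min_width=17, slack=1)
Line 4: ['cherry', 'storm', 'take'] (min_width=17, slack=1)
Line 5: ['dog', 'or', 'are', 'picture'] (min_width=18, slack=0)
Line 6: ['support'] (min_width=7, slack=11)

Answer: |display bright all|
|read you tired sea|
|pencil  bee run on|
|cherry  storm take|
|dog or are picture|
|support           |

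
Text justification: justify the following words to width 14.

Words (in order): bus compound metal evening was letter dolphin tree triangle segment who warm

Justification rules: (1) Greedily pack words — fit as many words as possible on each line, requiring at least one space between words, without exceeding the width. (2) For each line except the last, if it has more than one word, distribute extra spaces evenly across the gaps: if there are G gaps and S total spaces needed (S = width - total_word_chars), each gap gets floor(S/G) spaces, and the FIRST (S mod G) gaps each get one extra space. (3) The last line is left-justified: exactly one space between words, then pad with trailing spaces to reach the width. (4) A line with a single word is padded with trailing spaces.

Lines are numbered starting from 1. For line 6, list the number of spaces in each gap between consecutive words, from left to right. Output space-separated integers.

Line 1: ['bus', 'compound'] (min_width=12, slack=2)
Line 2: ['metal', 'evening'] (min_width=13, slack=1)
Line 3: ['was', 'letter'] (min_width=10, slack=4)
Line 4: ['dolphin', 'tree'] (min_width=12, slack=2)
Line 5: ['triangle'] (min_width=8, slack=6)
Line 6: ['segment', 'who'] (min_width=11, slack=3)
Line 7: ['warm'] (min_width=4, slack=10)

Answer: 4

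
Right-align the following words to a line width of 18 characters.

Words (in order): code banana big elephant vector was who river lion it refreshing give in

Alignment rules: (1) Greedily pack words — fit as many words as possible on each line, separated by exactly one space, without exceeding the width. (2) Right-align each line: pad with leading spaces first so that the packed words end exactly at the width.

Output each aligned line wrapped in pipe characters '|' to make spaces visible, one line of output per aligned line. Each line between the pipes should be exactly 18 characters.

Line 1: ['code', 'banana', 'big'] (min_width=15, slack=3)
Line 2: ['elephant', 'vector'] (min_width=15, slack=3)
Line 3: ['was', 'who', 'river', 'lion'] (min_width=18, slack=0)
Line 4: ['it', 'refreshing', 'give'] (min_width=18, slack=0)
Line 5: ['in'] (min_width=2, slack=16)

Answer: |   code banana big|
|   elephant vector|
|was who river lion|
|it refreshing give|
|                in|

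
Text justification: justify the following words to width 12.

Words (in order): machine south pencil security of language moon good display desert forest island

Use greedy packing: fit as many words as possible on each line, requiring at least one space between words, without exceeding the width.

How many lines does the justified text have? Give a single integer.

Line 1: ['machine'] (min_width=7, slack=5)
Line 2: ['south', 'pencil'] (min_width=12, slack=0)
Line 3: ['security', 'of'] (min_width=11, slack=1)
Line 4: ['language'] (min_width=8, slack=4)
Line 5: ['moon', 'good'] (min_width=9, slack=3)
Line 6: ['display'] (min_width=7, slack=5)
Line 7: ['desert'] (min_width=6, slack=6)
Line 8: ['forest'] (min_width=6, slack=6)
Line 9: ['island'] (min_width=6, slack=6)
Total lines: 9

Answer: 9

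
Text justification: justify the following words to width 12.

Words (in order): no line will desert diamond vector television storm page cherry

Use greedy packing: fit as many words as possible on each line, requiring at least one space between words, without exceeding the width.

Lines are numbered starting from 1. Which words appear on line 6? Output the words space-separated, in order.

Line 1: ['no', 'line', 'will'] (min_width=12, slack=0)
Line 2: ['desert'] (min_width=6, slack=6)
Line 3: ['diamond'] (min_width=7, slack=5)
Line 4: ['vector'] (min_width=6, slack=6)
Line 5: ['television'] (min_width=10, slack=2)
Line 6: ['storm', 'page'] (min_width=10, slack=2)
Line 7: ['cherry'] (min_width=6, slack=6)

Answer: storm page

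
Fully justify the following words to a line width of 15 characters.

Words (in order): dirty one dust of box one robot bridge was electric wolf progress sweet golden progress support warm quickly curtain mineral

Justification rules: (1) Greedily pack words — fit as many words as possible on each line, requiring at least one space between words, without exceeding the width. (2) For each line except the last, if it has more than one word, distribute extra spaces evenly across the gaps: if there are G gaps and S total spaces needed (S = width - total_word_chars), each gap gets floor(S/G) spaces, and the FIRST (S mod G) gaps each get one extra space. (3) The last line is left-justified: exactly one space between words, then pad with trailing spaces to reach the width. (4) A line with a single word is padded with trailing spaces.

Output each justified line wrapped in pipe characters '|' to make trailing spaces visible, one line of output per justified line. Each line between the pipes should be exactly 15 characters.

Line 1: ['dirty', 'one', 'dust'] (min_width=14, slack=1)
Line 2: ['of', 'box', 'one'] (min_width=10, slack=5)
Line 3: ['robot', 'bridge'] (min_width=12, slack=3)
Line 4: ['was', 'electric'] (min_width=12, slack=3)
Line 5: ['wolf', 'progress'] (min_width=13, slack=2)
Line 6: ['sweet', 'golden'] (min_width=12, slack=3)
Line 7: ['progress'] (min_width=8, slack=7)
Line 8: ['support', 'warm'] (min_width=12, slack=3)
Line 9: ['quickly', 'curtain'] (min_width=15, slack=0)
Line 10: ['mineral'] (min_width=7, slack=8)

Answer: |dirty  one dust|
|of    box   one|
|robot    bridge|
|was    electric|
|wolf   progress|
|sweet    golden|
|progress       |
|support    warm|
|quickly curtain|
|mineral        |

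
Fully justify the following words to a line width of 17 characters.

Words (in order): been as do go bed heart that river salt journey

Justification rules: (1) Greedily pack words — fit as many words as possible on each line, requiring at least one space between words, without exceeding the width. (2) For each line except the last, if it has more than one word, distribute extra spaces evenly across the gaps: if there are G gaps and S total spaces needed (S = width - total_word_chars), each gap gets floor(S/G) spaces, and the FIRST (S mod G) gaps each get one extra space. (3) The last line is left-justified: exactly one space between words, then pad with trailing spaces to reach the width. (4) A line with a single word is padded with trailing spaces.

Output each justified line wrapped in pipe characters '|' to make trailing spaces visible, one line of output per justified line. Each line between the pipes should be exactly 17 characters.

Line 1: ['been', 'as', 'do', 'go', 'bed'] (min_width=17, slack=0)
Line 2: ['heart', 'that', 'river'] (min_width=16, slack=1)
Line 3: ['salt', 'journey'] (min_width=12, slack=5)

Answer: |been as do go bed|
|heart  that river|
|salt journey     |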